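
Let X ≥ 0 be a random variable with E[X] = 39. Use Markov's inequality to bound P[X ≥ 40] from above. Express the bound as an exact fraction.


μ = E[X] = 39, a = 40.
Markov: P[X ≥ 40] ≤ μ/a = (39)/40 = 39/40.
Numerically: ≈ 0.9750.
(Since a = 40 > μ = 39.0000, the bound 39/40 is < 1 and informative.)

P[X ≥ 40] ≤ 39/40 ≈ 0.9750.


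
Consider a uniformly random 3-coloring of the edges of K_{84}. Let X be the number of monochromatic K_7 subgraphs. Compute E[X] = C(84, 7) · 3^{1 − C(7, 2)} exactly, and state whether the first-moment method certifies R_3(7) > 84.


E[X] = C(84, 7) · 3^{1 − 21} = 4529365776 · 3^{−20} = 4529365776/3486784401.
As a reduced fraction: E[X] = 55918096/43046721 ≈ 1.29901.
Is E[X] < 1? NO.
Since E[X] ≥ 1, the first-moment bound is inconclusive at n = 84; it does NOT by itself certify R_3(7) > 84.

E[X] = 55918096/43046721 ≈ 1.29901; E[X] ≥ 1; first-moment method inconclusive here.


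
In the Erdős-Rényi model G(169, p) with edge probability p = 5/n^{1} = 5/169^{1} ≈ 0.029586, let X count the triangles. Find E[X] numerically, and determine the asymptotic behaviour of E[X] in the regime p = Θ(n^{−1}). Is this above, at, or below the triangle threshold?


Number of potential triangles: C(169, 3) = 790244.
Each occurs with probability p³ ≈ (0.029586)³ ≈ 2.5897026e-05.
By linearity: E[X] = C(169, 3)·p³ ≈ 790244 · 2.5897026e-05 ≈ 20.46497.
Here α = 1, so p = 5/n is exactly at the triangle threshold p ~ 1/n. Asymptotically E[X] → c³/6 = 5³/6 = 125/6 ≈ 20.83333, a bounded constant. In this regime the triangle count is asymptotically Poisson(c³/6).

E[X] ≈ 20.46497; in regime p = Θ(1/n^{1}) E[X] stays bounded (at the triangle threshold p ~ 1/n).


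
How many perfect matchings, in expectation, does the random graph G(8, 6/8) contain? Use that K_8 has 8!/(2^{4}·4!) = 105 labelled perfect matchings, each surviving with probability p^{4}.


K_8 has 8!/(2^{4}·4!) = 105 labelled perfect matchings.
For each such perfect matching H, let X_H = 1 if all 4 edges of H are present in G. Then P[X_H = 1] = p^{4} = (3/4)^{4} = 81/256.
By linearity: E[X] = Σ_H E[X_H] = 105 · p^{4} = 105 · 81/256 = 8505/256.
Numerically: E[X] ≈ 33.223.

E[X] = 105 · (3/4)^{4} = 8505/256 ≈ 33.223.


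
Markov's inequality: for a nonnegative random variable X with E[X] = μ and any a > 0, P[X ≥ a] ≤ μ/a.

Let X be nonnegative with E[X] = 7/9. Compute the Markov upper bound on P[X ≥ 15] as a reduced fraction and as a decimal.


μ = E[X] = 7/9, a = 15.
Markov: P[X ≥ 15] ≤ μ/a = (7/9)/15 = 7/135.
Numerically: ≈ 0.052.
(Since a = 15 > μ = 0.778, the bound 7/135 is < 1 and informative.)

P[X ≥ 15] ≤ 7/135 ≈ 0.052.


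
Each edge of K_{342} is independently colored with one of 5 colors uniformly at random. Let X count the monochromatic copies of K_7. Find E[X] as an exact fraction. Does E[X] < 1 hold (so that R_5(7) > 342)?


E[X] = C(342, 7) · 5^{1 − 21} = 102073837467888 · 5^{−20} = 102073837467888/95367431640625.
As a reduced fraction: E[X] = 102073837467888/95367431640625 ≈ 1.070.
Is E[X] < 1? NO.
Since E[X] ≥ 1, the first-moment bound is inconclusive at n = 342; it does NOT by itself certify R_5(7) > 342.

E[X] = 102073837467888/95367431640625 ≈ 1.070; E[X] ≥ 1; first-moment method inconclusive here.


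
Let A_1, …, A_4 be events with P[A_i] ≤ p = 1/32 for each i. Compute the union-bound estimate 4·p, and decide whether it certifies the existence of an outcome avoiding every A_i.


Union bound: P[∪_{i=1}^{4} A_i] ≤ Σ_i P[A_i] ≤ 4·p = 4·(1/32) = 1/8.
Numerically: 1/8 ≈ 0.1250000.
Is 1/8 < 1? YES.
Since P[∪ A_i] ≤ 1/8 < 1, the complement has P[∩ A_i^c] ≥ 1 − 1/8 = 7/8 > 0, so some outcome avoids every A_i.

4·p = 1/8 ≈ 0.1250000; existence CERTIFIED by the union bound.


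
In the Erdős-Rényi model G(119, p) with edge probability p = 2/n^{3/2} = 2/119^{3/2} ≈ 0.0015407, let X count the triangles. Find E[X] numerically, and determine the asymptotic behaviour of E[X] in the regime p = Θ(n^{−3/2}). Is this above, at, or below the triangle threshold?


Number of potential triangles: C(119, 3) = 273819.
Each occurs with probability p³ ≈ (0.0015407)³ ≈ 3.6570312e-09.
By linearity: E[X] = C(119, 3)·p³ ≈ 273819 · 3.6570312e-09 ≈ 0.00100.
Since α = 3/2 > 1, p = c/n^{3/2} = o(1/n) is below the triangle threshold p ~ 1/n. Asymptotically E[X] ~ (c³/6)·n^{3(1−α)} = (2³/6)·n^{-1.5} → 0, so by Markov's inequality G has no triangles w.h.p.

E[X] ≈ 0.00100; in regime p = Θ(1/n^{3/2}) E[X] tends to 0 (below the triangle threshold p ~ 1/n).


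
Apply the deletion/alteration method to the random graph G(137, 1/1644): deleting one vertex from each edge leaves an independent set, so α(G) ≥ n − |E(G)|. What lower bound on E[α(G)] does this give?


E[|E(G)|] = C(137, 2)·p = 9316 · (1/1644) = 17/3.
E[α(G)] ≥ n − E[|E(G)|] = 137 − 17/3 = 394/3.
Numerically: ≈ 131.3333.
(This is only a lower bound; the true E[α(G)] may be larger.)

E[α(G)] ≥ 394/3 ≈ 131.3333.


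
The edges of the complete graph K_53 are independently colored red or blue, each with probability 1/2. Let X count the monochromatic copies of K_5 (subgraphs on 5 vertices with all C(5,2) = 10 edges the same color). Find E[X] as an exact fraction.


Let X = Σ_S X_S over the C(53, 5) = 2869685 subsets S of size 5, where X_S = 1 if the K_5 on S is monochromatic.
For a fixed S, the K_5 on S has C(5, 2) = 10 edges. P[all 10 edges red] = (1/2)^10, and likewise for blue, so P[monochromatic] = 2·(1/2)^10 = 2^{1 − 10} = 1/512.
By linearity: E[X] = C(53, 5) · 2^{1 − 10} = 2869685 · 1/512 = 2869685/512.
Numerically: E[X] ≈ 5604.854.

E[X] = C(53,5)·2^(1−C(5,2)) = 2869685/512 ≈ 5604.854.


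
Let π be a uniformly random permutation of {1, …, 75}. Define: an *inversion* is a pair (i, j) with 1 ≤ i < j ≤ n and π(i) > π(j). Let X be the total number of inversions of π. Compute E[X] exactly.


Write X = Σ X_I over the C(75, 2) = 2775 pairs i < j, with X_I the indicator of one inversion.
There are 2775 indicators.
For each fixed pair i < j, the values π(i) and π(j) are two distinct elements of {1, …, 75} in uniformly random order; by symmetry P[π(i) > π(j)] = 1/2.
By linearity: E[X] = 2775 · (1/2) = C(75, 2) · (1/2) = 2775/2 = 2775/2 ≈ 1387.50000.

E[X] = 2775/2 = 1387.50000.


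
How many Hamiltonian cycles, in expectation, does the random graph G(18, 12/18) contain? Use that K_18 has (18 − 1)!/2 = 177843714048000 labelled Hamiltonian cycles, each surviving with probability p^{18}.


K_18 has (18 − 1)!/2 = 177843714048000 labelled Hamiltonian cycles.
For each such Hamiltonian cycle H, let X_H = 1 if all 18 edges of H are present in G. Then P[X_H = 1] = p^{18} = (2/3)^{18} = 262144/387420489.
Summing the indicators: E[X] = Σ_H E[X_H] = 177843714048000 · p^{18} = 177843714048000 · 262144/387420489 = 63951526166528000/531441.
Numerically: E[X] ≈ 1.203e+11.

E[X] = 177843714048000 · (2/3)^{18} = 63951526166528000/531441 ≈ 1.203e+11.


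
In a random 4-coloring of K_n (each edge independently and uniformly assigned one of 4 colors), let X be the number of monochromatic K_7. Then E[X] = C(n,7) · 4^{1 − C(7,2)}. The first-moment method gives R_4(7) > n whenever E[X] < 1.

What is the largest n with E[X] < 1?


We need C(n, 7) · 4^{1 − 21} < 1, i.e. C(n, 7) < 4^{21 − 1} = 1099511627776.
Check values of n near the boundary:
  n = 174: C(174, 7) = 847879782984; 847879782984 < 1099511627776? YES
  n = 175: C(175, 7) = 883208107275; 883208107275 < 1099511627776? YES
  n = 176: C(176, 7) = 919790691600; 919790691600 < 1099511627776? YES
  n = 177: C(177, 7) = 957664425960; 957664425960 < 1099511627776? YES
  n = 178: C(178, 7) = 996867063280; 996867063280 < 1099511627776? YES
  n = 179: C(179, 7) = 1037437234460; 1037437234460 < 1099511627776? YES
  n = 180: C(180, 7) = 1079414463600; 1079414463600 < 1099511627776? YES
  n = 181: C(181, 7) = 1122839183400; 1122839183400 < 1099511627776? NO
The largest n with C(n, 7) < 1099511627776 is n = 180 (where E[X] = 67463403975/68719476736 ≈ 0.9817). Hence R_4(7) > 180, i.e. R_4(7) ≥ 181.

Largest n = 180; hence R_4(7) > 180.


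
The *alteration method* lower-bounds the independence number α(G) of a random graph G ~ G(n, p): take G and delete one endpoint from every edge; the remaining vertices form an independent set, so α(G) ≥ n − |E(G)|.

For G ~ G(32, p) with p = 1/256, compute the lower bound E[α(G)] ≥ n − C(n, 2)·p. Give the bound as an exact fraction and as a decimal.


E[|E(G)|] = C(32, 2)·p = 496 · (1/256) = 31/16.
E[α(G)] ≥ n − E[|E(G)|] = 32 − 31/16 = 481/16.
Numerically: ≈ 30.062500.
(This is only a lower bound; the true E[α(G)] may be larger.)

E[α(G)] ≥ 481/16 ≈ 30.062500.


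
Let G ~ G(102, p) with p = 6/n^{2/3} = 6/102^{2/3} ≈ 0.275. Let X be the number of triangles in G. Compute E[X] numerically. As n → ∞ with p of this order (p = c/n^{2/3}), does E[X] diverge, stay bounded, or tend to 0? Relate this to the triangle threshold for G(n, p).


Number of potential triangles: C(102, 3) = 171700.
Each occurs with probability p³ ≈ (0.275)³ ≈ 2.07612e-02.
By linearity: E[X] = C(102, 3)·p³ ≈ 171700 · 2.07612e-02 ≈ 3564.706.
Since α = 2/3 < 1, p = c/n^{2/3} ≫ 1/n is above the triangle threshold p ~ 1/n. Asymptotically E[X] ~ (c³/6)·n^{3(1−α)} = (6³/6)·n^{1} → ∞; triangles are abundant w.h.p.

E[X] ≈ 3564.706; in regime p = Θ(1/n^{2/3}) E[X] diverges (above the triangle threshold p ~ 1/n).


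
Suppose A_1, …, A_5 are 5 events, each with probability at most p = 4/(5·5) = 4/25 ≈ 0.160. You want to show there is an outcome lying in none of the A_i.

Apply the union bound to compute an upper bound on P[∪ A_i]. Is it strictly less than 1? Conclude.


Union bound: P[∪_{i=1}^{5} A_i] ≤ Σ_i P[A_i] ≤ 5·p = 5·(4/25) = 4/5.
Numerically: 4/5 ≈ 0.800.
Is 4/5 < 1? YES.
Since P[∪ A_i] ≤ 4/5 < 1, the complement has P[∩ A_i^c] ≥ 1 − 4/5 = 1/5 > 0, so some outcome avoids every A_i.

5·p = 4/5 ≈ 0.800; existence CERTIFIED by the union bound.


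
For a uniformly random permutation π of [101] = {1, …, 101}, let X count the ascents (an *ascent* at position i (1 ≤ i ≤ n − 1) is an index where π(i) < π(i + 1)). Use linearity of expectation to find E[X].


Write X = Σ X_I over i = 1, …, 100, with X_I the indicator of one ascent.
There are 100 indicators.
For each fixed i, the pair (π(i), π(i+1)) is a uniformly random ordered pair of distinct values from {1, …, 101}; by symmetry P[π(i) < π(i+1)] = 1/2.
By linearity: E[X] = 100 · (1/2) = (101 − 1) · (1/2) = 50 ≈ 50.000000.

E[X] = 50 = 50.000000.


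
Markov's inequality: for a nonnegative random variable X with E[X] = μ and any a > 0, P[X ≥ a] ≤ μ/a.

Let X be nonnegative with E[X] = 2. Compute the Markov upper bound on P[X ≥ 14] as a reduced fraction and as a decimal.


μ = E[X] = 2, a = 14.
Markov: P[X ≥ 14] ≤ μ/a = (2)/14 = 1/7.
Numerically: ≈ 0.1429.
(Since a = 14 > μ = 2.0000, the bound 1/7 is < 1 and informative.)

P[X ≥ 14] ≤ 1/7 ≈ 0.1429.


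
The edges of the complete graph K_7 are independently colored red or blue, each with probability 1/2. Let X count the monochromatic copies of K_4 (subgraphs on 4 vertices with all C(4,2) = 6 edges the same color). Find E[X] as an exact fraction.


Let X = Σ_S X_S over the C(7, 4) = 35 subsets S of size 4, where X_S = 1 if the K_4 on S is monochromatic.
For a fixed S, the K_4 on S has C(4, 2) = 6 edges. P[all 6 edges red] = (1/2)^6, and likewise for blue, so P[monochromatic] = 2·(1/2)^6 = 2^{1 − 6} = 1/32.
By linearity of expectation: E[X] = C(7, 4) · 2^{1 − 6} = 35 · 1/32 = 35/32.
Numerically: E[X] ≈ 1.093750.

E[X] = C(7,4)·2^(1−C(4,2)) = 35/32 ≈ 1.093750.


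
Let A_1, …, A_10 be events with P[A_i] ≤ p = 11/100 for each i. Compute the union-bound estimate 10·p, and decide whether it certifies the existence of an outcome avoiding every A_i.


Union bound: P[∪_{i=1}^{10} A_i] ≤ Σ_i P[A_i] ≤ 10·p = 10·(11/100) = 11/10.
Numerically: 11/10 ≈ 1.100.
Is 11/10 < 1? NO.
Since the bound 11/10 is ≥ 1, the union bound is uninformative here; it does NOT by itself certify existence.

10·p = 11/10 ≈ 1.100; existence NOT certified by the union bound.


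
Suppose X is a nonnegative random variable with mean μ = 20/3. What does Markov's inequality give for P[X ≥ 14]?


μ = E[X] = 20/3, a = 14.
Markov: P[X ≥ 14] ≤ μ/a = (20/3)/14 = 10/21.
Numerically: ≈ 0.4762.
(Since a = 14 > μ = 6.6667, the bound 10/21 is < 1 and informative.)

P[X ≥ 14] ≤ 10/21 ≈ 0.4762.


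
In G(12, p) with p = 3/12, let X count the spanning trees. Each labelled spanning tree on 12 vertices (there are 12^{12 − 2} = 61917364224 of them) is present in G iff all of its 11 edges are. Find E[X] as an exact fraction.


K_12 has 12^{12 − 2} = 61917364224 labelled spanning trees.
For each such spanning tree H, let X_H = 1 if all 11 edges of H are present in G. Then P[X_H = 1] = p^{11} = (1/4)^{11} = 1/4194304.
By linearity of expectation: E[X] = Σ_H E[X_H] = 61917364224 · p^{11} = 61917364224 · 1/4194304 = 59049/4.
Numerically: E[X] ≈ 14762.

E[X] = 61917364224 · (1/4)^{11} = 59049/4 ≈ 14762.


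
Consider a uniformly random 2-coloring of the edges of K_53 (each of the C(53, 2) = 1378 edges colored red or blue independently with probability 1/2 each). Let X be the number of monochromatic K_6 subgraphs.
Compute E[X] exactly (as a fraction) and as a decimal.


Let X = Σ_S X_S over the C(53, 6) = 22957480 subsets S of size 6, where X_S = 1 if the K_6 on S is monochromatic.
For a fixed S, the K_6 on S has C(6, 2) = 15 edges. P[all 15 edges red] = (1/2)^15, and likewise for blue, so P[monochromatic] = 2·(1/2)^15 = 2^{1 − 15} = 1/16384.
Summing: E[X] = C(53, 6) · 2^{1 − 15} = 22957480 · 1/16384 = 2869685/2048.
Numerically: E[X] ≈ 1401.213.

E[X] = C(53,6)·2^(1−C(6,2)) = 2869685/2048 ≈ 1401.213.


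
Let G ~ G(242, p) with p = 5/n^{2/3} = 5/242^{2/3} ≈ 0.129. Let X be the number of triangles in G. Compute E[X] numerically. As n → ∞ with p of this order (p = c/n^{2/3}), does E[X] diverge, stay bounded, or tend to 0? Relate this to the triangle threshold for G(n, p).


Number of potential triangles: C(242, 3) = 2332880.
Each occurs with probability p³ ≈ (0.129)³ ≈ 2.13442e-03.
By linearity: E[X] = C(242, 3)·p³ ≈ 2332880 · 2.13442e-03 ≈ 4979.339.
Since α = 2/3 < 1, p = c/n^{2/3} ≫ 1/n is above the triangle threshold p ~ 1/n. Asymptotically E[X] ~ (c³/6)·n^{3(1−α)} = (5³/6)·n^{1} → ∞; triangles are abundant w.h.p.

E[X] ≈ 4979.339; in regime p = Θ(1/n^{2/3}) E[X] diverges (above the triangle threshold p ~ 1/n).


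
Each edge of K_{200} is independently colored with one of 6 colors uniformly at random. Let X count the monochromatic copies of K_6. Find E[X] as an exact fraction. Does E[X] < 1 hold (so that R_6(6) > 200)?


E[X] = C(200, 6) · 6^{1 − 15} = 82408626300 · 6^{−14} = 82408626300/78364164096.
As a reduced fraction: E[X] = 6867385525/6530347008 ≈ 1.05161.
Is E[X] < 1? NO.
Since E[X] ≥ 1, the first-moment bound is inconclusive at n = 200; it does NOT by itself certify R_6(6) > 200.

E[X] = 6867385525/6530347008 ≈ 1.05161; E[X] ≥ 1; first-moment method inconclusive here.


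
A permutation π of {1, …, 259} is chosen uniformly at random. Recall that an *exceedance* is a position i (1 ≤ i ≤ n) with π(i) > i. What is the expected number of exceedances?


Write X = Σ_{i=1}^{259} X_i, where X_i = 1_{π(i) > i}.
For each fixed i, π(i) is uniform over {1, …, 259} (marginal of a uniform permutation), so P[π(i) > i] = (n − i)/n. Summing: Σ_{i=1}^{259} (n − i)/n = (0 + 1 + … + 258)/259 = 259(259 − 1)/(2·259) = (259 − 1)/2.
Hence E[X] = Σ_{i=1}^{259} (259 − i)/259 = 129 ≈ 129.000.

E[X] = 129 = 129.000.


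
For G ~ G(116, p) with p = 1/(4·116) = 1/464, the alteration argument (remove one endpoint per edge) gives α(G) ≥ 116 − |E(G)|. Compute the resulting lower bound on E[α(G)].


E[|E(G)|] = C(116, 2)·p = 6670 · (1/464) = 115/8.
E[α(G)] ≥ n − E[|E(G)|] = 116 − 115/8 = 813/8.
Numerically: ≈ 101.6250.
(This is only a lower bound; the true E[α(G)] may be larger.)

E[α(G)] ≥ 813/8 ≈ 101.6250.


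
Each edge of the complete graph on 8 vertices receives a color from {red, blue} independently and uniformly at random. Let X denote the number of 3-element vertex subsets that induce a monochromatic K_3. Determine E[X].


Let X = Σ_S X_S over the C(8, 3) = 56 subsets S of size 3, where X_S = 1 if the K_3 on S is monochromatic.
For a fixed S, the K_3 on S has C(3, 2) = 3 edges. P[all 3 edges red] = (1/2)^3, and likewise for blue, so P[monochromatic] = 2·(1/2)^3 = 2^{1 − 3} = 1/4.
By linearity of expectation: E[X] = C(8, 3) · 2^{1 − 3} = 56 · 1/4 = 14.
Numerically: E[X] ≈ 14.000000.

E[X] = C(8,3)·2^(1−C(3,2)) = 14 ≈ 14.000000.


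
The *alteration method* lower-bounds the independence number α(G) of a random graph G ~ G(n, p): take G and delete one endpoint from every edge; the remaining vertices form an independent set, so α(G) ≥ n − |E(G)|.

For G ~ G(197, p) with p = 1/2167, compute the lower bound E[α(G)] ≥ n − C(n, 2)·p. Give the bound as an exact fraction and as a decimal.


E[|E(G)|] = C(197, 2)·p = 19306 · (1/2167) = 98/11.
E[α(G)] ≥ n − E[|E(G)|] = 197 − 98/11 = 2069/11.
Numerically: ≈ 188.090909.
(This is only a lower bound; the true E[α(G)] may be larger.)

E[α(G)] ≥ 2069/11 ≈ 188.090909.


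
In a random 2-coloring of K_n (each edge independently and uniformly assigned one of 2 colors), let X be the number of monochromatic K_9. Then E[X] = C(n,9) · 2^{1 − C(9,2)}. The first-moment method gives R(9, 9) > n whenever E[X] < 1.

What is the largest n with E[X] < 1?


We need C(n, 9) · 2^{1 − 36} < 1, i.e. C(n, 9) < 2^{36 − 1} = 34359738368.
Check values of n near the boundary:
  n = 62: C(62, 9) = 20286591270; 20286591270 < 34359738368? YES
  n = 63: C(63, 9) = 23667689815; 23667689815 < 34359738368? YES
  n = 64: C(64, 9) = 27540584512; 27540584512 < 34359738368? YES
  n = 65: C(65, 9) = 31966749880; 31966749880 < 34359738368? YES
  n = 66: C(66, 9) = 37014131440; 37014131440 < 34359738368? NO
The largest n with C(n, 9) < 34359738368 is n = 65 (where E[X] = 3995843735/4294967296 ≈ 0.930355). Hence R(9, 9) > 65, i.e. R(9, 9) ≥ 66.

Largest n = 65; hence R(9, 9) > 65.


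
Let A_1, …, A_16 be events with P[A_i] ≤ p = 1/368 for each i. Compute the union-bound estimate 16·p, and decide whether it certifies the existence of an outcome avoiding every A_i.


Union bound: P[∪_{i=1}^{16} A_i] ≤ Σ_i P[A_i] ≤ 16·p = 16·(1/368) = 1/23.
Numerically: 1/23 ≈ 0.043478.
Is 1/23 < 1? YES.
Since P[∪ A_i] ≤ 1/23 < 1, the complement has P[∩ A_i^c] ≥ 1 − 1/23 = 22/23 > 0, so some outcome avoids every A_i.

16·p = 1/23 ≈ 0.043478; existence CERTIFIED by the union bound.


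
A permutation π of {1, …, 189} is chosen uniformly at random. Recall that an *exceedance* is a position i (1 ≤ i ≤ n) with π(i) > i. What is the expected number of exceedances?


Write X = Σ_{i=1}^{189} X_i, where X_i = 1_{π(i) > i}.
For each fixed i, π(i) is uniform over {1, …, 189} (marginal of a uniform permutation), so P[π(i) > i] = (n − i)/n. Summing: Σ_{i=1}^{189} (n − i)/n = (0 + 1 + … + 188)/189 = 189(189 − 1)/(2·189) = (189 − 1)/2.
Hence E[X] = Σ_{i=1}^{189} (189 − i)/189 = 94 ≈ 94.000.

E[X] = 94 = 94.000.


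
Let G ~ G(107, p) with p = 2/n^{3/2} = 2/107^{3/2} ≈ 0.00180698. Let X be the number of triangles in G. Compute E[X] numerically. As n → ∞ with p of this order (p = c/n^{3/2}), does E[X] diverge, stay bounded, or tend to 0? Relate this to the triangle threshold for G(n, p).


Number of potential triangles: C(107, 3) = 198485.
Each occurs with probability p³ ≈ (0.00180698)³ ≈ 5.90014911e-09.
By linearity: E[X] = C(107, 3)·p³ ≈ 198485 · 5.90014911e-09 ≈ 0.001171.
Since α = 3/2 > 1, p = c/n^{3/2} = o(1/n) is below the triangle threshold p ~ 1/n. Asymptotically E[X] ~ (c³/6)·n^{3(1−α)} = (2³/6)·n^{-1.5} → 0, so by Markov's inequality G has no triangles w.h.p.

E[X] ≈ 0.001171; in regime p = Θ(1/n^{3/2}) E[X] tends to 0 (below the triangle threshold p ~ 1/n).


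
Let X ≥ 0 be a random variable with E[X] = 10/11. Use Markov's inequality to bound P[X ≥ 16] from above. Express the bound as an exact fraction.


μ = E[X] = 10/11, a = 16.
Markov: P[X ≥ 16] ≤ μ/a = (10/11)/16 = 5/88.
Numerically: ≈ 0.05682.
(Since a = 16 > μ = 0.90909, the bound 5/88 is < 1 and informative.)

P[X ≥ 16] ≤ 5/88 ≈ 0.05682.


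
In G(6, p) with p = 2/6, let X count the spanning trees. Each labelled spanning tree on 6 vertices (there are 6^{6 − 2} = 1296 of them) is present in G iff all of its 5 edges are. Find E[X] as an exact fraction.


K_6 has 6^{6 − 2} = 1296 labelled spanning trees.
For each such spanning tree H, let X_H = 1 if all 5 edges of H are present in G. Then P[X_H = 1] = p^{5} = (1/3)^{5} = 1/243.
By linearity of expectation: E[X] = Σ_H E[X_H] = 1296 · p^{5} = 1296 · 1/243 = 16/3.
Numerically: E[X] ≈ 5.3333.

E[X] = 1296 · (1/3)^{5} = 16/3 ≈ 5.3333.


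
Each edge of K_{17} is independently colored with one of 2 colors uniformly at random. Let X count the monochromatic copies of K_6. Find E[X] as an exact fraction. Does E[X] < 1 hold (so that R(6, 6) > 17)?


E[X] = C(17, 6) · 2^{1 − 15} = 12376 · 2^{−14} = 12376/16384.
As a reduced fraction: E[X] = 1547/2048 ≈ 0.7553711.
Is E[X] < 1? YES.
Since E[X] < 1, there exists a 2-coloring of K_{17} with no monochromatic K_6; hence R(6, 6) > 17.

E[X] = 1547/2048 ≈ 0.7553711; E[X] < 1, so R(6, 6) > 17.


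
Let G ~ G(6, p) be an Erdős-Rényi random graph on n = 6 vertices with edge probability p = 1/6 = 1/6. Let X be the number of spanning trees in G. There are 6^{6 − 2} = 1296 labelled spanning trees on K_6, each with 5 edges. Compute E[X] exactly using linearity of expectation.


K_6 has 6^{6 − 2} = 1296 labelled spanning trees.
For each such spanning tree H, let X_H = 1 if all 5 edges of H are present in G. Then P[X_H = 1] = p^{5} = (1/6)^{5} = 1/7776.
By linearity: E[X] = Σ_H E[X_H] = 1296 · p^{5} = 1296 · 1/7776 = 1/6.
Numerically: E[X] ≈ 0.167.

E[X] = 1296 · (1/6)^{5} = 1/6 ≈ 0.167.


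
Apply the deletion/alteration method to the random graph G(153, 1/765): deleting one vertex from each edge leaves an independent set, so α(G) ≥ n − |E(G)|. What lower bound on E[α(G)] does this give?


E[|E(G)|] = C(153, 2)·p = 11628 · (1/765) = 76/5.
E[α(G)] ≥ n − E[|E(G)|] = 153 − 76/5 = 689/5.
Numerically: ≈ 137.8000.
(This is only a lower bound; the true E[α(G)] may be larger.)

E[α(G)] ≥ 689/5 ≈ 137.8000.


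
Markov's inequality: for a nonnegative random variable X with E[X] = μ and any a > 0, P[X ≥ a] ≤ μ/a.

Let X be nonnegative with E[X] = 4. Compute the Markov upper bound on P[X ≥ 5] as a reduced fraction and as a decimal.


μ = E[X] = 4, a = 5.
Markov: P[X ≥ 5] ≤ μ/a = (4)/5 = 4/5.
Numerically: ≈ 0.8000.
(Since a = 5 > μ = 4.0000, the bound 4/5 is < 1 and informative.)

P[X ≥ 5] ≤ 4/5 ≈ 0.8000.


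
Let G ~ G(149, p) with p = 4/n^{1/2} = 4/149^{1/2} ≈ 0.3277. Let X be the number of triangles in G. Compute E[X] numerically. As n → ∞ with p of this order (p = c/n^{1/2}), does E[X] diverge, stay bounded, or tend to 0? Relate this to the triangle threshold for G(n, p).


Number of potential triangles: C(149, 3) = 540274.
Each occurs with probability p³ ≈ (0.3277)³ ≈ 3.518849e-02.
By linearity: E[X] = C(149, 3)·p³ ≈ 540274 · 3.518849e-02 ≈ 19011.4236.
Since α = 1/2 < 1, p = c/n^{1/2} ≫ 1/n is above the triangle threshold p ~ 1/n. Asymptotically E[X] ~ (c³/6)·n^{3(1−α)} = (4³/6)·n^{1.5} → ∞; triangles are abundant w.h.p.

E[X] ≈ 19011.4236; in regime p = Θ(1/n^{1/2}) E[X] diverges (above the triangle threshold p ~ 1/n).


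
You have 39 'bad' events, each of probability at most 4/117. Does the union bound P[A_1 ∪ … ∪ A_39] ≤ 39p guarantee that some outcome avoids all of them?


Union bound: P[∪_{i=1}^{39} A_i] ≤ Σ_i P[A_i] ≤ 39·p = 39·(4/117) = 4/3.
Numerically: 4/3 ≈ 1.333.
Is 4/3 < 1? NO.
Since the bound 4/3 is ≥ 1, the union bound is uninformative here; it does NOT by itself certify existence.

39·p = 4/3 ≈ 1.333; existence NOT certified by the union bound.


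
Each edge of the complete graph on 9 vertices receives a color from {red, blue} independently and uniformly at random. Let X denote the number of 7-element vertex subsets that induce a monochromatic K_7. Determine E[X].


Let X = Σ_S X_S over the C(9, 7) = 36 subsets S of size 7, where X_S = 1 if the K_7 on S is monochromatic.
For a fixed S, the K_7 on S has C(7, 2) = 21 edges. P[all 21 edges red] = (1/2)^21, and likewise for blue, so P[monochromatic] = 2·(1/2)^21 = 2^{1 − 21} = 1/1048576.
Summing: E[X] = C(9, 7) · 2^{1 − 21} = 36 · 1/1048576 = 9/262144.
Numerically: E[X] ≈ 0.000034.

E[X] = C(9,7)·2^(1−C(7,2)) = 9/262144 ≈ 0.000034.


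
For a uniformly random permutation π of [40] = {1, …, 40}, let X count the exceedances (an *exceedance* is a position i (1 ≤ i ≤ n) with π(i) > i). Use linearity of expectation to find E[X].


Write X = Σ_{i=1}^{40} X_i, where X_i = 1_{π(i) > i}.
For each fixed i, π(i) is uniform over {1, …, 40} (marginal of a uniform permutation), so P[π(i) > i] = (n − i)/n. Summing: Σ_{i=1}^{40} (n − i)/n = (0 + 1 + … + 39)/40 = 40(40 − 1)/(2·40) = (40 − 1)/2.
Hence E[X] = Σ_{i=1}^{40} (40 − i)/40 = 39/2 ≈ 19.500000.

E[X] = 39/2 = 19.500000.


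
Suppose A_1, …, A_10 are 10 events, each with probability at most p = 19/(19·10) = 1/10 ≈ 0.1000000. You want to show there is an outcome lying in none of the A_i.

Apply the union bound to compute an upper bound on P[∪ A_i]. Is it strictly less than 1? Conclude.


Union bound: P[∪_{i=1}^{10} A_i] ≤ Σ_i P[A_i] ≤ 10·p = 10·(1/10) = 1.
Numerically: 1 ≈ 1.0000000.
Is 1 < 1? NO.
Since the bound 1 is ≥ 1, the union bound is uninformative here; it does NOT by itself certify existence.

10·p = 1 ≈ 1.0000000; existence NOT certified by the union bound.


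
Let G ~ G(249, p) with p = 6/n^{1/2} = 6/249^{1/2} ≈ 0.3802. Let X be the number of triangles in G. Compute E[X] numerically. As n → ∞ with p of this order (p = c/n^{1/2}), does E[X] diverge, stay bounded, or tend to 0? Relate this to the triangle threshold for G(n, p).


Number of potential triangles: C(249, 3) = 2542124.
Each occurs with probability p³ ≈ (0.3802)³ ≈ 5.497367e-02.
By linearity: E[X] = C(249, 3)·p³ ≈ 2542124 · 5.497367e-02 ≈ 139749.8857.
Since α = 1/2 < 1, p = c/n^{1/2} ≫ 1/n is above the triangle threshold p ~ 1/n. Asymptotically E[X] ~ (c³/6)·n^{3(1−α)} = (6³/6)·n^{1.5} → ∞; triangles are abundant w.h.p.

E[X] ≈ 139749.8857; in regime p = Θ(1/n^{1/2}) E[X] diverges (above the triangle threshold p ~ 1/n).


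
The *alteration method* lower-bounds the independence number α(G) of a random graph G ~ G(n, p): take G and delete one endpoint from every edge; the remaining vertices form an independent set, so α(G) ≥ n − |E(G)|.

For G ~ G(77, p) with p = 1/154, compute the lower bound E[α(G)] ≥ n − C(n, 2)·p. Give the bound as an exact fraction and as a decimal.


E[|E(G)|] = C(77, 2)·p = 2926 · (1/154) = 19.
E[α(G)] ≥ n − E[|E(G)|] = 77 − 19 = 58.
Numerically: ≈ 58.000.
(This is only a lower bound; the true E[α(G)] may be larger.)

E[α(G)] ≥ 58 ≈ 58.000.


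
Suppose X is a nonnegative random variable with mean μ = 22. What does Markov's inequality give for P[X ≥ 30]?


μ = E[X] = 22, a = 30.
Markov: P[X ≥ 30] ≤ μ/a = (22)/30 = 11/15.
Numerically: ≈ 0.73333.
(Since a = 30 > μ = 22.00000, the bound 11/15 is < 1 and informative.)

P[X ≥ 30] ≤ 11/15 ≈ 0.73333.


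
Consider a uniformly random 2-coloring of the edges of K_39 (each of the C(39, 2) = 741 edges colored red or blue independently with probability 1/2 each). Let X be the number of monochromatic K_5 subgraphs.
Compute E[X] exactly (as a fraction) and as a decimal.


Let X = Σ_S X_S over the C(39, 5) = 575757 subsets S of size 5, where X_S = 1 if the K_5 on S is monochromatic.
For a fixed S, the K_5 on S has C(5, 2) = 10 edges. P[all 10 edges red] = (1/2)^10, and likewise for blue, so P[monochromatic] = 2·(1/2)^10 = 2^{1 − 10} = 1/512.
Summing: E[X] = C(39, 5) · 2^{1 − 10} = 575757 · 1/512 = 575757/512.
Numerically: E[X] ≈ 1124.52539.

E[X] = C(39,5)·2^(1−C(5,2)) = 575757/512 ≈ 1124.52539.


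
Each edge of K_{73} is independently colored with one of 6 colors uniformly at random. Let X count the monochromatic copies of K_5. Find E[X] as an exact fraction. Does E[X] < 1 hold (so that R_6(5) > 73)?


E[X] = C(73, 5) · 6^{1 − 10} = 15020334 · 6^{−9} = 15020334/10077696.
As a reduced fraction: E[X] = 834463/559872 ≈ 1.49045.
Is E[X] < 1? NO.
Since E[X] ≥ 1, the first-moment bound is inconclusive at n = 73; it does NOT by itself certify R_6(5) > 73.

E[X] = 834463/559872 ≈ 1.49045; E[X] ≥ 1; first-moment method inconclusive here.


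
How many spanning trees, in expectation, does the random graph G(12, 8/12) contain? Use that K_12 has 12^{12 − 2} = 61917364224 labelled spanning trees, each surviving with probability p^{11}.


K_12 has 12^{12 − 2} = 61917364224 labelled spanning trees.
For each such spanning tree H, let X_H = 1 if all 11 edges of H are present in G. Then P[X_H = 1] = p^{11} = (2/3)^{11} = 2048/177147.
Summing the indicators: E[X] = Σ_H E[X_H] = 61917364224 · p^{11} = 61917364224 · 2048/177147 = 2147483648/3.
Numerically: E[X] ≈ 7.15828e+08.

E[X] = 61917364224 · (2/3)^{11} = 2147483648/3 ≈ 7.15828e+08.


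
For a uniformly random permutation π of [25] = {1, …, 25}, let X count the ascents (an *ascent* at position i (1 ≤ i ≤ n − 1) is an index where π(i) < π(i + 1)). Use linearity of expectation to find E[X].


Write X = Σ X_I over i = 1, …, 24, with X_I the indicator of one ascent.
There are 24 indicators.
For each fixed i, the pair (π(i), π(i+1)) is a uniformly random ordered pair of distinct values from {1, …, 25}; by symmetry P[π(i) < π(i+1)] = 1/2.
By linearity: E[X] = 24 · (1/2) = (25 − 1) · (1/2) = 12 ≈ 12.000000.

E[X] = 12 = 12.000000.


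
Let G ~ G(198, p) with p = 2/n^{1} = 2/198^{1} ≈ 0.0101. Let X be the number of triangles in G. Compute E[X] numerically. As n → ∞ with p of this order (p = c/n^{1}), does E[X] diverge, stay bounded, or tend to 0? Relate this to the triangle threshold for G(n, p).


Number of potential triangles: C(198, 3) = 1274196.
Each occurs with probability p³ ≈ (0.0101)³ ≈ 1.030610e-06.
By linearity: E[X] = C(198, 3)·p³ ≈ 1274196 · 1.030610e-06 ≈ 1.3132.
Here α = 1, so p = 2/n is exactly at the triangle threshold p ~ 1/n. Asymptotically E[X] → c³/6 = 2³/6 = 4/3 ≈ 1.3333, a bounded constant. In this regime the triangle count is asymptotically Poisson(c³/6).

E[X] ≈ 1.3132; in regime p = Θ(1/n^{1}) E[X] stays bounded (at the triangle threshold p ~ 1/n).


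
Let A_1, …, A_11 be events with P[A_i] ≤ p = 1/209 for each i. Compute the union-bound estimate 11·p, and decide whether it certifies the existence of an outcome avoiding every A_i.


Union bound: P[∪_{i=1}^{11} A_i] ≤ Σ_i P[A_i] ≤ 11·p = 11·(1/209) = 1/19.
Numerically: 1/19 ≈ 0.0526.
Is 1/19 < 1? YES.
Since P[∪ A_i] ≤ 1/19 < 1, the complement has P[∩ A_i^c] ≥ 1 − 1/19 = 18/19 > 0, so some outcome avoids every A_i.

11·p = 1/19 ≈ 0.0526; existence CERTIFIED by the union bound.


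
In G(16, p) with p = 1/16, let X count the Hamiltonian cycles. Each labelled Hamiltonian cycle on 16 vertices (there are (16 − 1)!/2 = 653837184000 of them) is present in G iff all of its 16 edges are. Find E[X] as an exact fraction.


K_16 has (16 − 1)!/2 = 653837184000 labelled Hamiltonian cycles.
For each such Hamiltonian cycle H, let X_H = 1 if all 16 edges of H are present in G. Then P[X_H = 1] = p^{16} = (1/16)^{16} = 1/18446744073709551616.
By linearity of expectation: E[X] = Σ_H E[X_H] = 653837184000 · p^{16} = 653837184000 · 1/18446744073709551616 = 638512875/18014398509481984.
Numerically: E[X] ≈ 3.544e-08.

E[X] = 653837184000 · (1/16)^{16} = 638512875/18014398509481984 ≈ 3.544e-08.


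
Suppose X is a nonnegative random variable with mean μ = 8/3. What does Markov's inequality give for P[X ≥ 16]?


μ = E[X] = 8/3, a = 16.
Markov: P[X ≥ 16] ≤ μ/a = (8/3)/16 = 1/6.
Numerically: ≈ 0.166667.
(Since a = 16 > μ = 2.666667, the bound 1/6 is < 1 and informative.)

P[X ≥ 16] ≤ 1/6 ≈ 0.166667.


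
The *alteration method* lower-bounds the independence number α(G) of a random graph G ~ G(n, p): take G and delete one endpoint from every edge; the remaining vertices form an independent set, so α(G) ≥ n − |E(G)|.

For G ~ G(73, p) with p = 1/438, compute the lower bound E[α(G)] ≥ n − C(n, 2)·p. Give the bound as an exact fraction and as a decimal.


E[|E(G)|] = C(73, 2)·p = 2628 · (1/438) = 6.
E[α(G)] ≥ n − E[|E(G)|] = 73 − 6 = 67.
Numerically: ≈ 67.0000.
(This is only a lower bound; the true E[α(G)] may be larger.)

E[α(G)] ≥ 67 ≈ 67.0000.


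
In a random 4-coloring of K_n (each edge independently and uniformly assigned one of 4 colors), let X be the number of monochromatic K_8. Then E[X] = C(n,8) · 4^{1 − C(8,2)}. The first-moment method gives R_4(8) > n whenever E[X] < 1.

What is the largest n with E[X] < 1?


We need C(n, 8) · 4^{1 − 28} < 1, i.e. C(n, 8) < 4^{28 − 1} = 18014398509481984.
Check values of n near the boundary:
  n = 403: C(403, 8) = 16090020602228430; 16090020602228430 < 18014398509481984? YES
  n = 404: C(404, 8) = 16415071523485570; 16415071523485570 < 18014398509481984? YES
  n = 405: C(405, 8) = 16745853821188050; 16745853821188050 < 18014398509481984? YES
  n = 406: C(406, 8) = 17082453897995850; 17082453897995850 < 18014398509481984? YES
  n = 407: C(407, 8) = 17424959239309050; 17424959239309050 < 18014398509481984? YES
  n = 408: C(408, 8) = 17773458424095231; 17773458424095231 < 18014398509481984? YES
  n = 409: C(409, 8) = 18128041135797879; 18128041135797879 < 18014398509481984? NO
  n = 410: C(410, 8) = 18488798173326195; 18488798173326195 < 18014398509481984? NO
The largest n with C(n, 8) < 18014398509481984 is n = 408 (where E[X] = 17773458424095231/18014398509481984 ≈ 0.98663). Hence R_4(8) > 408, i.e. R_4(8) ≥ 409.

Largest n = 408; hence R_4(8) > 408.


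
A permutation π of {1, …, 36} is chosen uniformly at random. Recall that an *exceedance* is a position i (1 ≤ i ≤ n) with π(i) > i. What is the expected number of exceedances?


Write X = Σ_{i=1}^{36} X_i, where X_i = 1_{π(i) > i}.
For each fixed i, π(i) is uniform over {1, …, 36} (marginal of a uniform permutation), so P[π(i) > i] = (n − i)/n. Summing: Σ_{i=1}^{36} (n − i)/n = (0 + 1 + … + 35)/36 = 36(36 − 1)/(2·36) = (36 − 1)/2.
Hence E[X] = Σ_{i=1}^{36} (36 − i)/36 = 35/2 ≈ 17.5000.

E[X] = 35/2 = 17.5000.


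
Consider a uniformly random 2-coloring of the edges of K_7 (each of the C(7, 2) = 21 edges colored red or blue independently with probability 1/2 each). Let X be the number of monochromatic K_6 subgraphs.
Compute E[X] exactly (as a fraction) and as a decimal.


Let X = Σ_S X_S over the C(7, 6) = 7 subsets S of size 6, where X_S = 1 if the K_6 on S is monochromatic.
For a fixed S, the K_6 on S has C(6, 2) = 15 edges. P[all 15 edges red] = (1/2)^15, and likewise for blue, so P[monochromatic] = 2·(1/2)^15 = 2^{1 − 15} = 1/16384.
By linearity: E[X] = C(7, 6) · 2^{1 − 15} = 7 · 1/16384 = 7/16384.
Numerically: E[X] ≈ 0.00043.

E[X] = C(7,6)·2^(1−C(6,2)) = 7/16384 ≈ 0.00043.


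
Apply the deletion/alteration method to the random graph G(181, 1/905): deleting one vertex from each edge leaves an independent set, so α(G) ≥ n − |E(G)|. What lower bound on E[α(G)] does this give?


E[|E(G)|] = C(181, 2)·p = 16290 · (1/905) = 18.
E[α(G)] ≥ n − E[|E(G)|] = 181 − 18 = 163.
Numerically: ≈ 163.000000.
(This is only a lower bound; the true E[α(G)] may be larger.)

E[α(G)] ≥ 163 ≈ 163.000000.


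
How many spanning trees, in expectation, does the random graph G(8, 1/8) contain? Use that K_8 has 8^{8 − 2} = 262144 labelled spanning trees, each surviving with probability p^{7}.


K_8 has 8^{8 − 2} = 262144 labelled spanning trees.
For each such spanning tree H, let X_H = 1 if all 7 edges of H are present in G. Then P[X_H = 1] = p^{7} = (1/8)^{7} = 1/2097152.
By linearity of expectation: E[X] = Σ_H E[X_H] = 262144 · p^{7} = 262144 · 1/2097152 = 1/8.
Numerically: E[X] ≈ 0.125.

E[X] = 262144 · (1/8)^{7} = 1/8 ≈ 0.125.


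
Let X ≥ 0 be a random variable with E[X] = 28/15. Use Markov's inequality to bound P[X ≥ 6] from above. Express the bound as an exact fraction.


μ = E[X] = 28/15, a = 6.
Markov: P[X ≥ 6] ≤ μ/a = (28/15)/6 = 14/45.
Numerically: ≈ 0.311.
(Since a = 6 > μ = 1.867, the bound 14/45 is < 1 and informative.)

P[X ≥ 6] ≤ 14/45 ≈ 0.311.


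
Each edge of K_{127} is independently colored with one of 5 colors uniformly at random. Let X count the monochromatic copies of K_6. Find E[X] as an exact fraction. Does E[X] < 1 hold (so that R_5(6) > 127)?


E[X] = C(127, 6) · 5^{1 − 15} = 5169379425 · 5^{−14} = 5169379425/6103515625.
As a reduced fraction: E[X] = 206775177/244140625 ≈ 0.847.
Is E[X] < 1? YES.
Since E[X] < 1, there exists a 5-coloring of K_{127} with no monochromatic K_6; hence R_5(6) > 127.

E[X] = 206775177/244140625 ≈ 0.847; E[X] < 1, so R_5(6) > 127.


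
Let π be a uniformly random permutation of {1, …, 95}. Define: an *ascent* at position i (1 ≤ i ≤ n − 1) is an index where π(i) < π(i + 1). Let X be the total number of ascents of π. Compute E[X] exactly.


Write X = Σ X_I over i = 1, …, 94, with X_I the indicator of one ascent.
There are 94 indicators.
For each fixed i, the pair (π(i), π(i+1)) is a uniformly random ordered pair of distinct values from {1, …, 95}; by symmetry P[π(i) < π(i+1)] = 1/2.
By linearity: E[X] = 94 · (1/2) = (95 − 1) · (1/2) = 47 ≈ 47.00000.

E[X] = 47 = 47.00000.


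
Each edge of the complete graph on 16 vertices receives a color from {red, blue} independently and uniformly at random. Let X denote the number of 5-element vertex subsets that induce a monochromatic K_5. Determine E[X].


Let X = Σ_S X_S over the C(16, 5) = 4368 subsets S of size 5, where X_S = 1 if the K_5 on S is monochromatic.
For a fixed S, the K_5 on S has C(5, 2) = 10 edges. P[all 10 edges red] = (1/2)^10, and likewise for blue, so P[monochromatic] = 2·(1/2)^10 = 2^{1 − 10} = 1/512.
By linearity of expectation: E[X] = C(16, 5) · 2^{1 − 10} = 4368 · 1/512 = 273/32.
Numerically: E[X] ≈ 8.531250.

E[X] = C(16,5)·2^(1−C(5,2)) = 273/32 ≈ 8.531250.


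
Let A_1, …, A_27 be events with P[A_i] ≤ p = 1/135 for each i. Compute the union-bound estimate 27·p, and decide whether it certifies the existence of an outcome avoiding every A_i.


Union bound: P[∪_{i=1}^{27} A_i] ≤ Σ_i P[A_i] ≤ 27·p = 27·(1/135) = 1/5.
Numerically: 1/5 ≈ 0.2000000.
Is 1/5 < 1? YES.
Since P[∪ A_i] ≤ 1/5 < 1, the complement has P[∩ A_i^c] ≥ 1 − 1/5 = 4/5 > 0, so some outcome avoids every A_i.

27·p = 1/5 ≈ 0.2000000; existence CERTIFIED by the union bound.


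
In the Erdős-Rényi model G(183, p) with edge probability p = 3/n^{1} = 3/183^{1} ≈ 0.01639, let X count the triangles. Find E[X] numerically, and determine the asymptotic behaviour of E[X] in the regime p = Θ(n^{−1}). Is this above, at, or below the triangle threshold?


Number of potential triangles: C(183, 3) = 1004731.
Each occurs with probability p³ ≈ (0.01639)³ ≈ 4.405655e-06.
By linearity: E[X] = C(183, 3)·p³ ≈ 1004731 · 4.405655e-06 ≈ 4.4265.
Here α = 1, so p = 3/n is exactly at the triangle threshold p ~ 1/n. Asymptotically E[X] → c³/6 = 3³/6 = 9/2 ≈ 4.5000, a bounded constant. In this regime the triangle count is asymptotically Poisson(c³/6).

E[X] ≈ 4.4265; in regime p = Θ(1/n^{1}) E[X] stays bounded (at the triangle threshold p ~ 1/n).
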